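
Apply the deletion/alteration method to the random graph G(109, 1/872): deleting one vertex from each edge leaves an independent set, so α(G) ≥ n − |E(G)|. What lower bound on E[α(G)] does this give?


E[|E(G)|] = C(109, 2)·p = 5886 · (1/872) = 27/4.
E[α(G)] ≥ n − E[|E(G)|] = 109 − 27/4 = 409/4.
Numerically: ≈ 102.25000.
(This is only a lower bound; the true E[α(G)] may be larger.)

E[α(G)] ≥ 409/4 ≈ 102.25000.


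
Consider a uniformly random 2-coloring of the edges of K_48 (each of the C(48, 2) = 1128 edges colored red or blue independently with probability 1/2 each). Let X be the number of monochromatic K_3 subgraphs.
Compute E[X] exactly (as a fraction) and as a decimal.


Let X = Σ_S X_S over the C(48, 3) = 17296 subsets S of size 3, where X_S = 1 if the K_3 on S is monochromatic.
For a fixed S, the K_3 on S has C(3, 2) = 3 edges. P[all 3 edges red] = (1/2)^3, and likewise for blue, so P[monochromatic] = 2·(1/2)^3 = 2^{1 − 3} = 1/4.
By linearity of expectation: E[X] = C(48, 3) · 2^{1 − 3} = 17296 · 1/4 = 4324.
Numerically: E[X] ≈ 4324.00000.

E[X] = C(48,3)·2^(1−C(3,2)) = 4324 ≈ 4324.00000.


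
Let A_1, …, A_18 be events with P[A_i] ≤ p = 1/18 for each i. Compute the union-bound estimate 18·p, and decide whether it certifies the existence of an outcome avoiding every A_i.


Union bound: P[∪_{i=1}^{18} A_i] ≤ Σ_i P[A_i] ≤ 18·p = 18·(1/18) = 1.
Numerically: 1 ≈ 1.00000.
Is 1 < 1? NO.
Since the bound 1 is ≥ 1, the union bound is uninformative here; it does NOT by itself certify existence.

18·p = 1 ≈ 1.00000; existence NOT certified by the union bound.


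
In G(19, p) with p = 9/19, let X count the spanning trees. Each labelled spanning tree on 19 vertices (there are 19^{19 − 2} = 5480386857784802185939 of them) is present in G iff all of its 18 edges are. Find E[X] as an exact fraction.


K_19 has 19^{19 − 2} = 5480386857784802185939 labelled spanning trees.
For each such spanning tree H, let X_H = 1 if all 18 edges of H are present in G. Then P[X_H = 1] = p^{18} = (9/19)^{18} = 150094635296999121/104127350297911241532841.
By linearity of expectation: E[X] = Σ_H E[X_H] = 5480386857784802185939 · p^{18} = 5480386857784802185939 · 150094635296999121/104127350297911241532841 = 150094635296999121/19.
Numerically: E[X] ≈ 7.89972e+15.

E[X] = 5480386857784802185939 · (9/19)^{18} = 150094635296999121/19 ≈ 7.89972e+15.


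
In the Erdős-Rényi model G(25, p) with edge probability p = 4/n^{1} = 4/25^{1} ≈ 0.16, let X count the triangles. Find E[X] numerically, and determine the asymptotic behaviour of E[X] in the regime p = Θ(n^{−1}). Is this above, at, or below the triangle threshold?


Number of potential triangles: C(25, 3) = 2300.
Each occurs with probability p³ ≈ (0.16)³ ≈ 4.09600000e-03.
By linearity: E[X] = C(25, 3)·p³ ≈ 2300 · 4.09600000e-03 ≈ 9.420800.
Here α = 1, so p = 4/n is exactly at the triangle threshold p ~ 1/n. Asymptotically E[X] → c³/6 = 4³/6 = 32/3 ≈ 10.666667, a bounded constant. In this regime the triangle count is asymptotically Poisson(c³/6).

E[X] ≈ 9.420800; in regime p = Θ(1/n^{1}) E[X] stays bounded (at the triangle threshold p ~ 1/n).


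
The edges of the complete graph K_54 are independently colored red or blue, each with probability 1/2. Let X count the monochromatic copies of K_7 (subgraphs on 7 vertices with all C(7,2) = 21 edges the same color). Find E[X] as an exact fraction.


Let X = Σ_S X_S over the C(54, 7) = 177100560 subsets S of size 7, where X_S = 1 if the K_7 on S is monochromatic.
For a fixed S, the K_7 on S has C(7, 2) = 21 edges. P[all 21 edges red] = (1/2)^21, and likewise for blue, so P[monochromatic] = 2·(1/2)^21 = 2^{1 − 21} = 1/1048576.
By linearity: E[X] = C(54, 7) · 2^{1 − 21} = 177100560 · 1/1048576 = 11068785/65536.
Numerically: E[X] ≈ 168.8963.

E[X] = C(54,7)·2^(1−C(7,2)) = 11068785/65536 ≈ 168.8963.


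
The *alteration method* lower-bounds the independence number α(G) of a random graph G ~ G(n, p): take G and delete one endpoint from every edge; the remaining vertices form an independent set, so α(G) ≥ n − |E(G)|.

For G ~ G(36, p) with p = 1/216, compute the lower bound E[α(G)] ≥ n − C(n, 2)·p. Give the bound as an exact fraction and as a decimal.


E[|E(G)|] = C(36, 2)·p = 630 · (1/216) = 35/12.
E[α(G)] ≥ n − E[|E(G)|] = 36 − 35/12 = 397/12.
Numerically: ≈ 33.0833.
(This is only a lower bound; the true E[α(G)] may be larger.)

E[α(G)] ≥ 397/12 ≈ 33.0833.


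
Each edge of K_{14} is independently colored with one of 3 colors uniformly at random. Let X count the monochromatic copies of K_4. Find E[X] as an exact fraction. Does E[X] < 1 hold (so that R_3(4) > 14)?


E[X] = C(14, 4) · 3^{1 − 6} = 1001 · 3^{−5} = 1001/243.
As a reduced fraction: E[X] = 1001/243 ≈ 4.11934.
Is E[X] < 1? NO.
Since E[X] ≥ 1, the first-moment bound is inconclusive at n = 14; it does NOT by itself certify R_3(4) > 14.

E[X] = 1001/243 ≈ 4.11934; E[X] ≥ 1; first-moment method inconclusive here.


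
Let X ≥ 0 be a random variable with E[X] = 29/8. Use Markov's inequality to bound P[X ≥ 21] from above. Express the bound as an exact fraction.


μ = E[X] = 29/8, a = 21.
Markov: P[X ≥ 21] ≤ μ/a = (29/8)/21 = 29/168.
Numerically: ≈ 0.172619.
(Since a = 21 > μ = 3.625000, the bound 29/168 is < 1 and informative.)

P[X ≥ 21] ≤ 29/168 ≈ 0.172619.


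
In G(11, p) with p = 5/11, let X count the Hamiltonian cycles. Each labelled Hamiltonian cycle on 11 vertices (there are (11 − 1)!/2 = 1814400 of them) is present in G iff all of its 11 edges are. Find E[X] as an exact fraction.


K_11 has (11 − 1)!/2 = 1814400 labelled Hamiltonian cycles.
For each such Hamiltonian cycle H, let X_H = 1 if all 11 edges of H are present in G. Then P[X_H = 1] = p^{11} = (5/11)^{11} = 48828125/285311670611.
Summing the indicators: E[X] = Σ_H E[X_H] = 1814400 · p^{11} = 1814400 · 48828125/285311670611 = 88593750000000/285311670611.
Numerically: E[X] ≈ 310.5.

E[X] = 1814400 · (5/11)^{11} = 88593750000000/285311670611 ≈ 310.5.


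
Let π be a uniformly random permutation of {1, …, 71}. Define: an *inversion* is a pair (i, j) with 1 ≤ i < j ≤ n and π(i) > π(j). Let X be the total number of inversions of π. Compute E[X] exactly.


Write X = Σ X_I over the C(71, 2) = 2485 pairs i < j, with X_I the indicator of one inversion.
There are 2485 indicators.
For each fixed pair i < j, the values π(i) and π(j) are two distinct elements of {1, …, 71} in uniformly random order; by symmetry P[π(i) > π(j)] = 1/2.
By linearity: E[X] = 2485 · (1/2) = C(71, 2) · (1/2) = 2485/2 = 2485/2 ≈ 1242.500000.

E[X] = 2485/2 = 1242.500000.


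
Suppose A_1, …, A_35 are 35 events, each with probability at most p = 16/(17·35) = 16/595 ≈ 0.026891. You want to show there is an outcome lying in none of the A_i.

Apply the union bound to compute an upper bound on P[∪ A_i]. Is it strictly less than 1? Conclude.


Union bound: P[∪_{i=1}^{35} A_i] ≤ Σ_i P[A_i] ≤ 35·p = 35·(16/595) = 16/17.
Numerically: 16/17 ≈ 0.941176.
Is 16/17 < 1? YES.
Since P[∪ A_i] ≤ 16/17 < 1, the complement has P[∩ A_i^c] ≥ 1 − 16/17 = 1/17 > 0, so some outcome avoids every A_i.

35·p = 16/17 ≈ 0.941176; existence CERTIFIED by the union bound.


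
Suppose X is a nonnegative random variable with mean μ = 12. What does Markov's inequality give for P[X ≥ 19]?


μ = E[X] = 12, a = 19.
Markov: P[X ≥ 19] ≤ μ/a = (12)/19 = 12/19.
Numerically: ≈ 0.632.
(Since a = 19 > μ = 12.000, the bound 12/19 is < 1 and informative.)

P[X ≥ 19] ≤ 12/19 ≈ 0.632.


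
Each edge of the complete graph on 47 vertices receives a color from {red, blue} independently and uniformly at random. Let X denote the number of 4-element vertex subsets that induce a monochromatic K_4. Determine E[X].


Let X = Σ_S X_S over the C(47, 4) = 178365 subsets S of size 4, where X_S = 1 if the K_4 on S is monochromatic.
For a fixed S, the K_4 on S has C(4, 2) = 6 edges. P[all 6 edges red] = (1/2)^6, and likewise for blue, so P[monochromatic] = 2·(1/2)^6 = 2^{1 − 6} = 1/32.
Summing: E[X] = C(47, 4) · 2^{1 − 6} = 178365 · 1/32 = 178365/32.
Numerically: E[X] ≈ 5573.90625.

E[X] = C(47,4)·2^(1−C(4,2)) = 178365/32 ≈ 5573.90625.


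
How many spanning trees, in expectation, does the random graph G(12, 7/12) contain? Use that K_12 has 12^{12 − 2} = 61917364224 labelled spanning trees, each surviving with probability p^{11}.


K_12 has 12^{12 − 2} = 61917364224 labelled spanning trees.
For each such spanning tree H, let X_H = 1 if all 11 edges of H are present in G. Then P[X_H = 1] = p^{11} = (7/12)^{11} = 1977326743/743008370688.
By linearity: E[X] = Σ_H E[X_H] = 61917364224 · p^{11} = 61917364224 · 1977326743/743008370688 = 1977326743/12.
Numerically: E[X] ≈ 1.648e+08.

E[X] = 61917364224 · (7/12)^{11} = 1977326743/12 ≈ 1.648e+08.


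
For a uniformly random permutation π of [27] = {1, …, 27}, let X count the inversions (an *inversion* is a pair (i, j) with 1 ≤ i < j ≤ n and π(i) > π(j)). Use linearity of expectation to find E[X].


Write X = Σ X_I over the C(27, 2) = 351 pairs i < j, with X_I the indicator of one inversion.
There are 351 indicators.
For each fixed pair i < j, the values π(i) and π(j) are two distinct elements of {1, …, 27} in uniformly random order; by symmetry P[π(i) > π(j)] = 1/2.
By linearity: E[X] = 351 · (1/2) = C(27, 2) · (1/2) = 351/2 = 351/2 ≈ 175.500.

E[X] = 351/2 = 175.500.


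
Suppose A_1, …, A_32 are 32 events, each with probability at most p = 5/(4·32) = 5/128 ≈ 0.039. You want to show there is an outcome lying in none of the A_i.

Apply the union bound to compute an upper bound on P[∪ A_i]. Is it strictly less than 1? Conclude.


Union bound: P[∪_{i=1}^{32} A_i] ≤ Σ_i P[A_i] ≤ 32·p = 32·(5/128) = 5/4.
Numerically: 5/4 ≈ 1.250.
Is 5/4 < 1? NO.
Since the bound 5/4 is ≥ 1, the union bound is uninformative here; it does NOT by itself certify existence.

32·p = 5/4 ≈ 1.250; existence NOT certified by the union bound.


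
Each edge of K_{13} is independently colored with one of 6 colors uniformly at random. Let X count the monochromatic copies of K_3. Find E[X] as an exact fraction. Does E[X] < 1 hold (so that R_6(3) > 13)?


E[X] = C(13, 3) · 6^{1 − 3} = 286 · 6^{−2} = 286/36.
As a reduced fraction: E[X] = 143/18 ≈ 7.944.
Is E[X] < 1? NO.
Since E[X] ≥ 1, the first-moment bound is inconclusive at n = 13; it does NOT by itself certify R_6(3) > 13.

E[X] = 143/18 ≈ 7.944; E[X] ≥ 1; first-moment method inconclusive here.


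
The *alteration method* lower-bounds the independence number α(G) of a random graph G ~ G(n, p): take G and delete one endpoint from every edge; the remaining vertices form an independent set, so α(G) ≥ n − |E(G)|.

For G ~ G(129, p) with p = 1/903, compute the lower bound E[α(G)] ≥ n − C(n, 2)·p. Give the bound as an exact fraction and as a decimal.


E[|E(G)|] = C(129, 2)·p = 8256 · (1/903) = 64/7.
E[α(G)] ≥ n − E[|E(G)|] = 129 − 64/7 = 839/7.
Numerically: ≈ 119.85714.
(This is only a lower bound; the true E[α(G)] may be larger.)

E[α(G)] ≥ 839/7 ≈ 119.85714.


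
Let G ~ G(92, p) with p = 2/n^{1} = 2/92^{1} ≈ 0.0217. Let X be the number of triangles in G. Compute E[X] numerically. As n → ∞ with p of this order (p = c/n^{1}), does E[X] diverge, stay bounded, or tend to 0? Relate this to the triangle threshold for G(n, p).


Number of potential triangles: C(92, 3) = 125580.
Each occurs with probability p³ ≈ (0.0217)³ ≈ 1.02737e-05.
By linearity: E[X] = C(92, 3)·p³ ≈ 125580 · 1.02737e-05 ≈ 1.290.
Here α = 1, so p = 2/n is exactly at the triangle threshold p ~ 1/n. Asymptotically E[X] → c³/6 = 2³/6 = 4/3 ≈ 1.333, a bounded constant. In this regime the triangle count is asymptotically Poisson(c³/6).

E[X] ≈ 1.290; in regime p = Θ(1/n^{1}) E[X] stays bounded (at the triangle threshold p ~ 1/n).


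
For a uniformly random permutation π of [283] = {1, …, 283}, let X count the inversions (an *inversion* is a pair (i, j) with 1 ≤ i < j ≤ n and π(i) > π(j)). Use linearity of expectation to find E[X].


Write X = Σ X_I over the C(283, 2) = 39903 pairs i < j, with X_I the indicator of one inversion.
There are 39903 indicators.
For each fixed pair i < j, the values π(i) and π(j) are two distinct elements of {1, …, 283} in uniformly random order; by symmetry P[π(i) > π(j)] = 1/2.
By linearity: E[X] = 39903 · (1/2) = C(283, 2) · (1/2) = 39903/2 = 39903/2 ≈ 19951.500.

E[X] = 39903/2 = 19951.500.


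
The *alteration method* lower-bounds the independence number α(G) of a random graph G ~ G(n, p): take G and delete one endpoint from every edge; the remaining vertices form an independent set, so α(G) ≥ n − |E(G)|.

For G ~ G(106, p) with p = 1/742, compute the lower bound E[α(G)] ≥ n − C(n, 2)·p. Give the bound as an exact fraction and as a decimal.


E[|E(G)|] = C(106, 2)·p = 5565 · (1/742) = 15/2.
E[α(G)] ≥ n − E[|E(G)|] = 106 − 15/2 = 197/2.
Numerically: ≈ 98.50000.
(This is only a lower bound; the true E[α(G)] may be larger.)

E[α(G)] ≥ 197/2 ≈ 98.50000.


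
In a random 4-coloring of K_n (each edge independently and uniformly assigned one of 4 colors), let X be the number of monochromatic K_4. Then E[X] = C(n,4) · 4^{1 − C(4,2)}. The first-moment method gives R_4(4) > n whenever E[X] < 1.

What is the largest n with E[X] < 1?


We need C(n, 4) · 4^{1 − 6} < 1, i.e. C(n, 4) < 4^{6 − 1} = 1024.
Check values of n near the boundary:
  n = 9: C(9, 4) = 126; 126 < 1024? YES
  n = 10: C(10, 4) = 210; 210 < 1024? YES
  n = 11: C(11, 4) = 330; 330 < 1024? YES
  n = 12: C(12, 4) = 495; 495 < 1024? YES
  n = 13: C(13, 4) = 715; 715 < 1024? YES
  n = 14: C(14, 4) = 1001; 1001 < 1024? YES
  n = 15: C(15, 4) = 1365; 1365 < 1024? NO
  n = 16: C(16, 4) = 1820; 1820 < 1024? NO
  n = 17: C(17, 4) = 2380; 2380 < 1024? NO
The largest n with C(n, 4) < 1024 is n = 14 (where E[X] = 1001/1024 ≈ 0.977539). Hence R_4(4) > 14, i.e. R_4(4) ≥ 15.

Largest n = 14; hence R_4(4) > 14.


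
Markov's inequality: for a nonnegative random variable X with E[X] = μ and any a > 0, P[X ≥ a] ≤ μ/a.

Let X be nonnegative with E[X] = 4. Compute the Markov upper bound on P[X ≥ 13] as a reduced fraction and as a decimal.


μ = E[X] = 4, a = 13.
Markov: P[X ≥ 13] ≤ μ/a = (4)/13 = 4/13.
Numerically: ≈ 0.3077.
(Since a = 13 > μ = 4.0000, the bound 4/13 is < 1 and informative.)

P[X ≥ 13] ≤ 4/13 ≈ 0.3077.


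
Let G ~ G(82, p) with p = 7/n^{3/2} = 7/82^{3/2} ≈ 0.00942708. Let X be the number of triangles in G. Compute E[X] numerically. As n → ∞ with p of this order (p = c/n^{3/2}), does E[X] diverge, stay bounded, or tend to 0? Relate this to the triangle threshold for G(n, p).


Number of potential triangles: C(82, 3) = 88560.
Each occurs with probability p³ ≈ (0.00942708)³ ≈ 8.37783464e-07.
By linearity: E[X] = C(82, 3)·p³ ≈ 88560 · 8.37783464e-07 ≈ 0.074194.
Since α = 3/2 > 1, p = c/n^{3/2} = o(1/n) is below the triangle threshold p ~ 1/n. Asymptotically E[X] ~ (c³/6)·n^{3(1−α)} = (7³/6)·n^{-1.5} → 0, so by Markov's inequality G has no triangles w.h.p.

E[X] ≈ 0.074194; in regime p = Θ(1/n^{3/2}) E[X] tends to 0 (below the triangle threshold p ~ 1/n).


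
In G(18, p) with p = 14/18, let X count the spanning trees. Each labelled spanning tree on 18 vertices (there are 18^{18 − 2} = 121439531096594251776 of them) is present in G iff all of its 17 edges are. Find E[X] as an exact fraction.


K_18 has 18^{18 − 2} = 121439531096594251776 labelled spanning trees.
For each such spanning tree H, let X_H = 1 if all 17 edges of H are present in G. Then P[X_H = 1] = p^{17} = (7/9)^{17} = 232630513987207/16677181699666569.
By linearity of expectation: E[X] = Σ_H E[X_H] = 121439531096594251776 · p^{17} = 121439531096594251776 · 232630513987207/16677181699666569 = 15245673364665597952/9.
Numerically: E[X] ≈ 1.69e+18.

E[X] = 121439531096594251776 · (7/9)^{17} = 15245673364665597952/9 ≈ 1.69e+18.


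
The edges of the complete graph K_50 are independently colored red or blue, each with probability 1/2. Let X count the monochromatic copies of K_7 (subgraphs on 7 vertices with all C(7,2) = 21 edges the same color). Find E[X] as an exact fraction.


Let X = Σ_S X_S over the C(50, 7) = 99884400 subsets S of size 7, where X_S = 1 if the K_7 on S is monochromatic.
For a fixed S, the K_7 on S has C(7, 2) = 21 edges. P[all 21 edges red] = (1/2)^21, and likewise for blue, so P[monochromatic] = 2·(1/2)^21 = 2^{1 − 21} = 1/1048576.
By linearity: E[X] = C(50, 7) · 2^{1 − 21} = 99884400 · 1/1048576 = 6242775/65536.
Numerically: E[X] ≈ 95.25719.

E[X] = C(50,7)·2^(1−C(7,2)) = 6242775/65536 ≈ 95.25719.


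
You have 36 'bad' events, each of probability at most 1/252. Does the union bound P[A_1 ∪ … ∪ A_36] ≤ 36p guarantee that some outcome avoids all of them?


Union bound: P[∪_{i=1}^{36} A_i] ≤ Σ_i P[A_i] ≤ 36·p = 36·(1/252) = 1/7.
Numerically: 1/7 ≈ 0.1429.
Is 1/7 < 1? YES.
Since P[∪ A_i] ≤ 1/7 < 1, the complement has P[∩ A_i^c] ≥ 1 − 1/7 = 6/7 > 0, so some outcome avoids every A_i.

36·p = 1/7 ≈ 0.1429; existence CERTIFIED by the union bound.


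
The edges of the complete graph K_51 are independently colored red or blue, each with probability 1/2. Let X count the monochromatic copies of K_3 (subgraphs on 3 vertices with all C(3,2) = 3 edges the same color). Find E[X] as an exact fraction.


Let X = Σ_S X_S over the C(51, 3) = 20825 subsets S of size 3, where X_S = 1 if the K_3 on S is monochromatic.
For a fixed S, the K_3 on S has C(3, 2) = 3 edges. P[all 3 edges red] = (1/2)^3, and likewise for blue, so P[monochromatic] = 2·(1/2)^3 = 2^{1 − 3} = 1/4.
By linearity of expectation: E[X] = C(51, 3) · 2^{1 − 3} = 20825 · 1/4 = 20825/4.
Numerically: E[X] ≈ 5206.250000.

E[X] = C(51,3)·2^(1−C(3,2)) = 20825/4 ≈ 5206.250000.


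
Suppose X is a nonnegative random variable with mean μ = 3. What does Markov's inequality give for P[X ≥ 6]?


μ = E[X] = 3, a = 6.
Markov: P[X ≥ 6] ≤ μ/a = (3)/6 = 1/2.
Numerically: ≈ 0.5000.
(Since a = 6 > μ = 3.0000, the bound 1/2 is < 1 and informative.)

P[X ≥ 6] ≤ 1/2 ≈ 0.5000.


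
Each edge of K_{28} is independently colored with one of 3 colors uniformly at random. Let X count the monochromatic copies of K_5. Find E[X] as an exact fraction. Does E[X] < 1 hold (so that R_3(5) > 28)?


E[X] = C(28, 5) · 3^{1 − 10} = 98280 · 3^{−9} = 98280/19683.
As a reduced fraction: E[X] = 3640/729 ≈ 4.9931.
Is E[X] < 1? NO.
Since E[X] ≥ 1, the first-moment bound is inconclusive at n = 28; it does NOT by itself certify R_3(5) > 28.

E[X] = 3640/729 ≈ 4.9931; E[X] ≥ 1; first-moment method inconclusive here.


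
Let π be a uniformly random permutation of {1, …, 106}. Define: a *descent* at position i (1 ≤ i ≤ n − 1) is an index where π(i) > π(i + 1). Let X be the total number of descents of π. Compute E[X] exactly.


Write X = Σ X_I over i = 1, …, 105, with X_I the indicator of one descent.
There are 105 indicators.
For each fixed i, the pair (π(i), π(i+1)) is a uniformly random ordered pair of distinct values from {1, …, 106}; by symmetry P[π(i) > π(i+1)] = 1/2.
By linearity: E[X] = 105 · (1/2) = (106 − 1) · (1/2) = 105/2 ≈ 52.500000.

E[X] = 105/2 = 52.500000.


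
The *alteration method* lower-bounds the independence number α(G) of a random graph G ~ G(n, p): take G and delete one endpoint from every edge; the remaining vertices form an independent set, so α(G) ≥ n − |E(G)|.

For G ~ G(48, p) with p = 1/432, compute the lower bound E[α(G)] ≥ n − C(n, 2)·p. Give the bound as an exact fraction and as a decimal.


E[|E(G)|] = C(48, 2)·p = 1128 · (1/432) = 47/18.
E[α(G)] ≥ n − E[|E(G)|] = 48 − 47/18 = 817/18.
Numerically: ≈ 45.389.
(This is only a lower bound; the true E[α(G)] may be larger.)

E[α(G)] ≥ 817/18 ≈ 45.389.


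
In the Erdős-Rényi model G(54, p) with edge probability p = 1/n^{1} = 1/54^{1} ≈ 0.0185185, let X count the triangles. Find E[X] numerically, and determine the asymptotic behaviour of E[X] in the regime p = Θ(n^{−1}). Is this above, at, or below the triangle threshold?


Number of potential triangles: C(54, 3) = 24804.
Each occurs with probability p³ ≈ (0.0185185)³ ≈ 6.35065793e-06.
By linearity: E[X] = C(54, 3)·p³ ≈ 24804 · 6.35065793e-06 ≈ 0.157522.
Here α = 1, so p = 1/n is exactly at the triangle threshold p ~ 1/n. Asymptotically E[X] → c³/6 = 1³/6 = 1/6 ≈ 0.166667, a bounded constant. In this regime the triangle count is asymptotically Poisson(c³/6).

E[X] ≈ 0.157522; in regime p = Θ(1/n^{1}) E[X] stays bounded (at the triangle threshold p ~ 1/n).


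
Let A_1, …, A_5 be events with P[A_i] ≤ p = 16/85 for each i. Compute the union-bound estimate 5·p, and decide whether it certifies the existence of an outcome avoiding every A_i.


Union bound: P[∪_{i=1}^{5} A_i] ≤ Σ_i P[A_i] ≤ 5·p = 5·(16/85) = 16/17.
Numerically: 16/17 ≈ 0.941176.
Is 16/17 < 1? YES.
Since P[∪ A_i] ≤ 16/17 < 1, the complement has P[∩ A_i^c] ≥ 1 − 16/17 = 1/17 > 0, so some outcome avoids every A_i.

5·p = 16/17 ≈ 0.941176; existence CERTIFIED by the union bound.


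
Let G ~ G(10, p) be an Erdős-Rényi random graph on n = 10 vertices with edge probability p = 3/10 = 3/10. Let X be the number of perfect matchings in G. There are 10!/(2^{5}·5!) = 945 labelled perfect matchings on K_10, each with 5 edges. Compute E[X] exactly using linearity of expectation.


K_10 has 10!/(2^{5}·5!) = 945 labelled perfect matchings.
For each such perfect matching H, let X_H = 1 if all 5 edges of H are present in G. Then P[X_H = 1] = p^{5} = (3/10)^{5} = 243/100000.
By linearity: E[X] = Σ_H E[X_H] = 945 · p^{5} = 945 · 243/100000 = 45927/20000.
Numerically: E[X] ≈ 2.29635.

E[X] = 945 · (3/10)^{5} = 45927/20000 ≈ 2.29635.


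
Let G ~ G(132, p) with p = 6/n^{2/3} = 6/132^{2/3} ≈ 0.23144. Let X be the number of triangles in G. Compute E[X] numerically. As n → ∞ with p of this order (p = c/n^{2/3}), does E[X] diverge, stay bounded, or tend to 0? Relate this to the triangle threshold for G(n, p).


Number of potential triangles: C(132, 3) = 374660.
Each occurs with probability p³ ≈ (0.23144)³ ≈ 1.2396694e-02.
By linearity: E[X] = C(132, 3)·p³ ≈ 374660 · 1.2396694e-02 ≈ 4644.54545.
Since α = 2/3 < 1, p = c/n^{2/3} ≫ 1/n is above the triangle threshold p ~ 1/n. Asymptotically E[X] ~ (c³/6)·n^{3(1−α)} = (6³/6)·n^{1} → ∞; triangles are abundant w.h.p.

E[X] ≈ 4644.54545; in regime p = Θ(1/n^{2/3}) E[X] diverges (above the triangle threshold p ~ 1/n).


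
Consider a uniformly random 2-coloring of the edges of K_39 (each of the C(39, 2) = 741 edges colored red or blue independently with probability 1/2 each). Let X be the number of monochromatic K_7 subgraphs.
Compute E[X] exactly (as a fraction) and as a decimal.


Let X = Σ_S X_S over the C(39, 7) = 15380937 subsets S of size 7, where X_S = 1 if the K_7 on S is monochromatic.
For a fixed S, the K_7 on S has C(7, 2) = 21 edges. P[all 21 edges red] = (1/2)^21, and likewise for blue, so P[monochromatic] = 2·(1/2)^21 = 2^{1 − 21} = 1/1048576.
By linearity: E[X] = C(39, 7) · 2^{1 − 21} = 15380937 · 1/1048576 = 15380937/1048576.
Numerically: E[X] ≈ 14.6684.

E[X] = C(39,7)·2^(1−C(7,2)) = 15380937/1048576 ≈ 14.6684.


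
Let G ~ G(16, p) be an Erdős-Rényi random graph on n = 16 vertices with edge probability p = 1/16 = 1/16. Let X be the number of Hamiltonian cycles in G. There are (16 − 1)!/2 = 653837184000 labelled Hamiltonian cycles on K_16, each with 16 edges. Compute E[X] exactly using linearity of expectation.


K_16 has (16 − 1)!/2 = 653837184000 labelled Hamiltonian cycles.
For each such Hamiltonian cycle H, let X_H = 1 if all 16 edges of H are present in G. Then P[X_H = 1] = p^{16} = (1/16)^{16} = 1/18446744073709551616.
Summing the indicators: E[X] = Σ_H E[X_H] = 653837184000 · p^{16} = 653837184000 · 1/18446744073709551616 = 638512875/18014398509481984.
Numerically: E[X] ≈ 3.544e-08.

E[X] = 653837184000 · (1/16)^{16} = 638512875/18014398509481984 ≈ 3.544e-08.


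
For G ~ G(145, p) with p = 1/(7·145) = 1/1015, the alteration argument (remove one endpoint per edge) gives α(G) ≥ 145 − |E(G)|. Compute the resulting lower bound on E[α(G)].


E[|E(G)|] = C(145, 2)·p = 10440 · (1/1015) = 72/7.
E[α(G)] ≥ n − E[|E(G)|] = 145 − 72/7 = 943/7.
Numerically: ≈ 134.714286.
(This is only a lower bound; the true E[α(G)] may be larger.)

E[α(G)] ≥ 943/7 ≈ 134.714286.


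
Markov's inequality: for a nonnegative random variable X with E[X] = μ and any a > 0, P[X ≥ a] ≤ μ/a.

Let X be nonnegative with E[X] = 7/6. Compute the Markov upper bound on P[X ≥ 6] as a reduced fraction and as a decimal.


μ = E[X] = 7/6, a = 6.
Markov: P[X ≥ 6] ≤ μ/a = (7/6)/6 = 7/36.
Numerically: ≈ 0.194.
(Since a = 6 > μ = 1.167, the bound 7/36 is < 1 and informative.)

P[X ≥ 6] ≤ 7/36 ≈ 0.194.


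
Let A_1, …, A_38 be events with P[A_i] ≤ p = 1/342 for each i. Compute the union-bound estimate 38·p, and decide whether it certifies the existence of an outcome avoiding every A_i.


Union bound: P[∪_{i=1}^{38} A_i] ≤ Σ_i P[A_i] ≤ 38·p = 38·(1/342) = 1/9.
Numerically: 1/9 ≈ 0.1111.
Is 1/9 < 1? YES.
Since P[∪ A_i] ≤ 1/9 < 1, the complement has P[∩ A_i^c] ≥ 1 − 1/9 = 8/9 > 0, so some outcome avoids every A_i.

38·p = 1/9 ≈ 0.1111; existence CERTIFIED by the union bound.


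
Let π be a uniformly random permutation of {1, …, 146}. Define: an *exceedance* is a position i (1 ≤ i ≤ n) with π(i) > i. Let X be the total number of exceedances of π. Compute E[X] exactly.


Write X = Σ_{i=1}^{146} X_i, where X_i = 1_{π(i) > i}.
For each fixed i, π(i) is uniform over {1, …, 146} (marginal of a uniform permutation), so P[π(i) > i] = (n − i)/n. Summing: Σ_{i=1}^{146} (n − i)/n = (0 + 1 + … + 145)/146 = 146(146 − 1)/(2·146) = (146 − 1)/2.
Hence E[X] = Σ_{i=1}^{146} (146 − i)/146 = 145/2 ≈ 72.500.

E[X] = 145/2 = 72.500.


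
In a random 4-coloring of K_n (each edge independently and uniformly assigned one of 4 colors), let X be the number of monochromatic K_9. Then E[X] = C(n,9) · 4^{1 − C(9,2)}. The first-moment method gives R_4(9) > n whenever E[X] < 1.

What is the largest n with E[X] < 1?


We need C(n, 9) · 4^{1 − 36} < 1, i.e. C(n, 9) < 4^{36 − 1} = 1180591620717411303424.
Check values of n near the boundary:
  n = 911: C(911, 9) = 1144686900492291197405; 1144686900492291197405 < 1180591620717411303424? YES
  n = 912: C(912, 9) = 1156095740032081475120; 1156095740032081475120 < 1180591620717411303424? YES
  n = 913: C(913, 9) = 1167605542753639808390; 1167605542753639808390 < 1180591620717411303424? YES
  n = 914: C(914, 9) = 1179217089587653905932; 1179217089587653905932 < 1180591620717411303424? YES
  n = 915: C(915, 9) = 1190931166636537885130; 1190931166636537885130 < 1180591620717411303424? NO
The largest n with C(n, 9) < 1180591620717411303424 is n = 914 (where E[X] = 294804272396913476483/295147905179352825856 ≈ 0.9988357). Hence R_4(9) > 914, i.e. R_4(9) ≥ 915.

Largest n = 914; hence R_4(9) > 914.


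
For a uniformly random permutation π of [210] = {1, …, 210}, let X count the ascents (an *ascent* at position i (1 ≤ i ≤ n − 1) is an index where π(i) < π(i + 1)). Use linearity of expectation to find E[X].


Write X = Σ X_I over i = 1, …, 209, with X_I the indicator of one ascent.
There are 209 indicators.
For each fixed i, the pair (π(i), π(i+1)) is a uniformly random ordered pair of distinct values from {1, …, 210}; by symmetry P[π(i) < π(i+1)] = 1/2.
By linearity: E[X] = 209 · (1/2) = (210 − 1) · (1/2) = 209/2 ≈ 104.500000.

E[X] = 209/2 = 104.500000.


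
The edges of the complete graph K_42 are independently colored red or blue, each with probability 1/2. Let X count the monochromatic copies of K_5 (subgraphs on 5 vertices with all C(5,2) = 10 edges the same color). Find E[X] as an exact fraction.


Let X = Σ_S X_S over the C(42, 5) = 850668 subsets S of size 5, where X_S = 1 if the K_5 on S is monochromatic.
For a fixed S, the K_5 on S has C(5, 2) = 10 edges. P[all 10 edges red] = (1/2)^10, and likewise for blue, so P[monochromatic] = 2·(1/2)^10 = 2^{1 − 10} = 1/512.
Summing: E[X] = C(42, 5) · 2^{1 − 10} = 850668 · 1/512 = 212667/128.
Numerically: E[X] ≈ 1661.46094.

E[X] = C(42,5)·2^(1−C(5,2)) = 212667/128 ≈ 1661.46094.


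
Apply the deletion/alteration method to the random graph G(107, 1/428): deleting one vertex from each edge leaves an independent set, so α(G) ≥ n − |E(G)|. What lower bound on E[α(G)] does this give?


E[|E(G)|] = C(107, 2)·p = 5671 · (1/428) = 53/4.
E[α(G)] ≥ n − E[|E(G)|] = 107 − 53/4 = 375/4.
Numerically: ≈ 93.750.
(This is only a lower bound; the true E[α(G)] may be larger.)

E[α(G)] ≥ 375/4 ≈ 93.750.


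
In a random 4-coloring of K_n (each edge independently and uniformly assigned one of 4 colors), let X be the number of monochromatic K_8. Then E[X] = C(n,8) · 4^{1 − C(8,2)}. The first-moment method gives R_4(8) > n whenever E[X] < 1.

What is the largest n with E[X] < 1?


We need C(n, 8) · 4^{1 − 28} < 1, i.e. C(n, 8) < 4^{28 − 1} = 18014398509481984.
Check values of n near the boundary:
  n = 403: C(403, 8) = 16090020602228430; 16090020602228430 < 18014398509481984? YES
  n = 404: C(404, 8) = 16415071523485570; 16415071523485570 < 18014398509481984? YES
  n = 405: C(405, 8) = 16745853821188050; 16745853821188050 < 18014398509481984? YES
  n = 406: C(406, 8) = 17082453897995850; 17082453897995850 < 18014398509481984? YES
  n = 407: C(407, 8) = 17424959239309050; 17424959239309050 < 18014398509481984? YES
  n = 408: C(408, 8) = 17773458424095231; 17773458424095231 < 18014398509481984? YES
  n = 409: C(409, 8) = 18128041135797879; 18128041135797879 < 18014398509481984? NO
The largest n with C(n, 8) < 18014398509481984 is n = 408 (where E[X] = 17773458424095231/18014398509481984 ≈ 0.986625). Hence R_4(8) > 408, i.e. R_4(8) ≥ 409.

Largest n = 408; hence R_4(8) > 408.


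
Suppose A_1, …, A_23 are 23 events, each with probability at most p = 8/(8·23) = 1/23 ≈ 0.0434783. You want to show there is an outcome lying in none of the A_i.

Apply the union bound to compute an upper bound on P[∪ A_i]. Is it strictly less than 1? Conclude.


Union bound: P[∪_{i=1}^{23} A_i] ≤ Σ_i P[A_i] ≤ 23·p = 23·(1/23) = 1.
Numerically: 1 ≈ 1.0000000.
Is 1 < 1? NO.
Since the bound 1 is ≥ 1, the union bound is uninformative here; it does NOT by itself certify existence.

23·p = 1 ≈ 1.0000000; existence NOT certified by the union bound.


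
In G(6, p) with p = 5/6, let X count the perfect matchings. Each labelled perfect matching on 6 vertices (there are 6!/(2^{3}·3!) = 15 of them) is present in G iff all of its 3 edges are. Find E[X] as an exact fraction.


K_6 has 6!/(2^{3}·3!) = 15 labelled perfect matchings.
For each such perfect matching H, let X_H = 1 if all 3 edges of H are present in G. Then P[X_H = 1] = p^{3} = (5/6)^{3} = 125/216.
By linearity of expectation: E[X] = Σ_H E[X_H] = 15 · p^{3} = 15 · 125/216 = 625/72.
Numerically: E[X] ≈ 8.6806.

E[X] = 15 · (5/6)^{3} = 625/72 ≈ 8.6806.


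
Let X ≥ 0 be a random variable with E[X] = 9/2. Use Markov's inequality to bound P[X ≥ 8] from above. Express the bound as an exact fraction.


μ = E[X] = 9/2, a = 8.
Markov: P[X ≥ 8] ≤ μ/a = (9/2)/8 = 9/16.
Numerically: ≈ 0.5625.
(Since a = 8 > μ = 4.5000, the bound 9/16 is < 1 and informative.)

P[X ≥ 8] ≤ 9/16 ≈ 0.5625.


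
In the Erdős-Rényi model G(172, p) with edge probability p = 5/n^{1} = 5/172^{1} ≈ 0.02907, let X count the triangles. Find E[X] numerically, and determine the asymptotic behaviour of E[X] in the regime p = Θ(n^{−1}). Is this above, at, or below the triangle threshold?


Number of potential triangles: C(172, 3) = 833340.
Each occurs with probability p³ ≈ (0.02907)³ ≈ 2.4565447e-05.
By linearity: E[X] = C(172, 3)·p³ ≈ 833340 · 2.4565447e-05 ≈ 20.47137.
Here α = 1, so p = 5/n is exactly at the triangle threshold p ~ 1/n. Asymptotically E[X] → c³/6 = 5³/6 = 125/6 ≈ 20.83333, a bounded constant. In this regime the triangle count is asymptotically Poisson(c³/6).

E[X] ≈ 20.47137; in regime p = Θ(1/n^{1}) E[X] stays bounded (at the triangle threshold p ~ 1/n).


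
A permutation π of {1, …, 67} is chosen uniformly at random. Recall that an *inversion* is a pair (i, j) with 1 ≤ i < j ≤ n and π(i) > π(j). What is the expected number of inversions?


Write X = Σ X_I over the C(67, 2) = 2211 pairs i < j, with X_I the indicator of one inversion.
There are 2211 indicators.
For each fixed pair i < j, the values π(i) and π(j) are two distinct elements of {1, …, 67} in uniformly random order; by symmetry P[π(i) > π(j)] = 1/2.
By linearity: E[X] = 2211 · (1/2) = C(67, 2) · (1/2) = 2211/2 = 2211/2 ≈ 1105.50000.

E[X] = 2211/2 = 1105.50000.


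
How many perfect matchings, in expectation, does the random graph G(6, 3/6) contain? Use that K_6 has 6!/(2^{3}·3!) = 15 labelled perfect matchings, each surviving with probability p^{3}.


K_6 has 6!/(2^{3}·3!) = 15 labelled perfect matchings.
For each such perfect matching H, let X_H = 1 if all 3 edges of H are present in G. Then P[X_H = 1] = p^{3} = (1/2)^{3} = 1/8.
By linearity: E[X] = Σ_H E[X_H] = 15 · p^{3} = 15 · 1/8 = 15/8.
Numerically: E[X] ≈ 1.875.

E[X] = 15 · (1/2)^{3} = 15/8 ≈ 1.875.


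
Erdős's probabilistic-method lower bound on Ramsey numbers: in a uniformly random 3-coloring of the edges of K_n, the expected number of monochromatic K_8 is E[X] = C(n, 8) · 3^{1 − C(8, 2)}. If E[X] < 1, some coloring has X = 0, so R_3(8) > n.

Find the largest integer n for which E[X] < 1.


We need C(n, 8) · 3^{1 − 28} < 1, i.e. C(n, 8) < 3^{28 − 1} = 7625597484987.
Check values of n near the boundary:
  n = 150: C(150, 8) = 5257211409450; 5257211409450 < 7625597484987? YES
  n = 151: C(151, 8) = 5551321138650; 5551321138650 < 7625597484987? YES
  n = 152: C(152, 8) = 5859727868575; 5859727868575 < 7625597484987? YES
  n = 153: C(153, 8) = 6183023199255; 6183023199255 < 7625597484987? YES
  n = 154: C(154, 8) = 6521818990995; 6521818990995 < 7625597484987? YES
  n = 155: C(155, 8) = 6876747915675; 6876747915675 < 7625597484987? YES
  n = 156: C(156, 8) = 7248464019225; 7248464019225 < 7625597484987? YES
  n = 157: C(157, 8) = 7637643295425; 7637643295425 < 7625597484987? NO
  n = 158: C(158, 8) = 8044984271181; 8044984271181 < 7625597484987? NO
The largest n with C(n, 8) < 7625597484987 is n = 156 (where E[X] = 805384891025/847288609443 ≈ 0.9505). Hence R_3(8) > 156, i.e. R_3(8) ≥ 157.

Largest n = 156; hence R_3(8) > 156.


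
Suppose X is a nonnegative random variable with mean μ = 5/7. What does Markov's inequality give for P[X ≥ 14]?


μ = E[X] = 5/7, a = 14.
Markov: P[X ≥ 14] ≤ μ/a = (5/7)/14 = 5/98.
Numerically: ≈ 0.051.
(Since a = 14 > μ = 0.714, the bound 5/98 is < 1 and informative.)

P[X ≥ 14] ≤ 5/98 ≈ 0.051.


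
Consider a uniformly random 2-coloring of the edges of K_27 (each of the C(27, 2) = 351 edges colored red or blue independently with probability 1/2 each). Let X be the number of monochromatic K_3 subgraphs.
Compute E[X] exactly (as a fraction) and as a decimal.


Let X = Σ_S X_S over the C(27, 3) = 2925 subsets S of size 3, where X_S = 1 if the K_3 on S is monochromatic.
For a fixed S, the K_3 on S has C(3, 2) = 3 edges. P[all 3 edges red] = (1/2)^3, and likewise for blue, so P[monochromatic] = 2·(1/2)^3 = 2^{1 − 3} = 1/4.
Summing: E[X] = C(27, 3) · 2^{1 − 3} = 2925 · 1/4 = 2925/4.
Numerically: E[X] ≈ 731.25000.

E[X] = C(27,3)·2^(1−C(3,2)) = 2925/4 ≈ 731.25000.


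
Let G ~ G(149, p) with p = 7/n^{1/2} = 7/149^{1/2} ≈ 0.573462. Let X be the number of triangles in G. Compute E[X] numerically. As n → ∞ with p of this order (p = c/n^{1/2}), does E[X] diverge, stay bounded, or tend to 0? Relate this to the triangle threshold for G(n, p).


Number of potential triangles: C(149, 3) = 540274.
Each occurs with probability p³ ≈ (0.573462)³ ≈ 1.88588288e-01.
By linearity: E[X] = C(149, 3)·p³ ≈ 540274 · 1.88588288e-01 ≈ 101889.348572.
Since α = 1/2 < 1, p = c/n^{1/2} ≫ 1/n is above the triangle threshold p ~ 1/n. Asymptotically E[X] ~ (c³/6)·n^{3(1−α)} = (7³/6)·n^{1.5} → ∞; triangles are abundant w.h.p.

E[X] ≈ 101889.348572; in regime p = Θ(1/n^{1/2}) E[X] diverges (above the triangle threshold p ~ 1/n).


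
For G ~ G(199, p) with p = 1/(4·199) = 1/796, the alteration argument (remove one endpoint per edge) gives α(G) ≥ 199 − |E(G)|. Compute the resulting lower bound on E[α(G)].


E[|E(G)|] = C(199, 2)·p = 19701 · (1/796) = 99/4.
E[α(G)] ≥ n − E[|E(G)|] = 199 − 99/4 = 697/4.
Numerically: ≈ 174.25000.
(This is only a lower bound; the true E[α(G)] may be larger.)

E[α(G)] ≥ 697/4 ≈ 174.25000.


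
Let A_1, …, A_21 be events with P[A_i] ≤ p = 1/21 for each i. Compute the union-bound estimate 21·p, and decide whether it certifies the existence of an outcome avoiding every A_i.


Union bound: P[∪_{i=1}^{21} A_i] ≤ Σ_i P[A_i] ≤ 21·p = 21·(1/21) = 1.
Numerically: 1 ≈ 1.0000.
Is 1 < 1? NO.
Since the bound 1 is ≥ 1, the union bound is uninformative here; it does NOT by itself certify existence.

21·p = 1 ≈ 1.0000; existence NOT certified by the union bound.


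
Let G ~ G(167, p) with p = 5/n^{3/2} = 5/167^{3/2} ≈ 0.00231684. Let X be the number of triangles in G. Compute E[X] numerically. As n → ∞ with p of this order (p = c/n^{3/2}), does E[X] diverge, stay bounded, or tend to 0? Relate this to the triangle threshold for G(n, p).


Number of potential triangles: C(167, 3) = 762355.
Each occurs with probability p³ ≈ (0.00231684)³ ≈ 1.24361483e-08.
By linearity: E[X] = C(167, 3)·p³ ≈ 762355 · 1.24361483e-08 ≈ 0.009481.
Since α = 3/2 > 1, p = c/n^{3/2} = o(1/n) is below the triangle threshold p ~ 1/n. Asymptotically E[X] ~ (c³/6)·n^{3(1−α)} = (5³/6)·n^{-1.5} → 0, so by Markov's inequality G has no triangles w.h.p.

E[X] ≈ 0.009481; in regime p = Θ(1/n^{3/2}) E[X] tends to 0 (below the triangle threshold p ~ 1/n).


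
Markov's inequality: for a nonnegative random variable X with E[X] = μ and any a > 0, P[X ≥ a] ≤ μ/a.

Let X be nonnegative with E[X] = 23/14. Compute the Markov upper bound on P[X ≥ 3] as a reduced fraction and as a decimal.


μ = E[X] = 23/14, a = 3.
Markov: P[X ≥ 3] ≤ μ/a = (23/14)/3 = 23/42.
Numerically: ≈ 0.5476.
(Since a = 3 > μ = 1.6429, the bound 23/42 is < 1 and informative.)

P[X ≥ 3] ≤ 23/42 ≈ 0.5476.


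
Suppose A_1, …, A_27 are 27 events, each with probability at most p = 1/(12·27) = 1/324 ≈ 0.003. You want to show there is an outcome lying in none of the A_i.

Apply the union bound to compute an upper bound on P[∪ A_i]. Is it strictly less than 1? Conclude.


Union bound: P[∪_{i=1}^{27} A_i] ≤ Σ_i P[A_i] ≤ 27·p = 27·(1/324) = 1/12.
Numerically: 1/12 ≈ 0.083.
Is 1/12 < 1? YES.
Since P[∪ A_i] ≤ 1/12 < 1, the complement has P[∩ A_i^c] ≥ 1 − 1/12 = 11/12 > 0, so some outcome avoids every A_i.

27·p = 1/12 ≈ 0.083; existence CERTIFIED by the union bound.


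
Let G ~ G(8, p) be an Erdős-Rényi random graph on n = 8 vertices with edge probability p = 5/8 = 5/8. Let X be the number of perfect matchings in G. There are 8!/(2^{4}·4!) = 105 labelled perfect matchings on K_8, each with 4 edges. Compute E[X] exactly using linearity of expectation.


K_8 has 8!/(2^{4}·4!) = 105 labelled perfect matchings.
For each such perfect matching H, let X_H = 1 if all 4 edges of H are present in G. Then P[X_H = 1] = p^{4} = (5/8)^{4} = 625/4096.
By linearity of expectation: E[X] = Σ_H E[X_H] = 105 · p^{4} = 105 · 625/4096 = 65625/4096.
Numerically: E[X] ≈ 16.0217.

E[X] = 105 · (5/8)^{4} = 65625/4096 ≈ 16.0217.
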